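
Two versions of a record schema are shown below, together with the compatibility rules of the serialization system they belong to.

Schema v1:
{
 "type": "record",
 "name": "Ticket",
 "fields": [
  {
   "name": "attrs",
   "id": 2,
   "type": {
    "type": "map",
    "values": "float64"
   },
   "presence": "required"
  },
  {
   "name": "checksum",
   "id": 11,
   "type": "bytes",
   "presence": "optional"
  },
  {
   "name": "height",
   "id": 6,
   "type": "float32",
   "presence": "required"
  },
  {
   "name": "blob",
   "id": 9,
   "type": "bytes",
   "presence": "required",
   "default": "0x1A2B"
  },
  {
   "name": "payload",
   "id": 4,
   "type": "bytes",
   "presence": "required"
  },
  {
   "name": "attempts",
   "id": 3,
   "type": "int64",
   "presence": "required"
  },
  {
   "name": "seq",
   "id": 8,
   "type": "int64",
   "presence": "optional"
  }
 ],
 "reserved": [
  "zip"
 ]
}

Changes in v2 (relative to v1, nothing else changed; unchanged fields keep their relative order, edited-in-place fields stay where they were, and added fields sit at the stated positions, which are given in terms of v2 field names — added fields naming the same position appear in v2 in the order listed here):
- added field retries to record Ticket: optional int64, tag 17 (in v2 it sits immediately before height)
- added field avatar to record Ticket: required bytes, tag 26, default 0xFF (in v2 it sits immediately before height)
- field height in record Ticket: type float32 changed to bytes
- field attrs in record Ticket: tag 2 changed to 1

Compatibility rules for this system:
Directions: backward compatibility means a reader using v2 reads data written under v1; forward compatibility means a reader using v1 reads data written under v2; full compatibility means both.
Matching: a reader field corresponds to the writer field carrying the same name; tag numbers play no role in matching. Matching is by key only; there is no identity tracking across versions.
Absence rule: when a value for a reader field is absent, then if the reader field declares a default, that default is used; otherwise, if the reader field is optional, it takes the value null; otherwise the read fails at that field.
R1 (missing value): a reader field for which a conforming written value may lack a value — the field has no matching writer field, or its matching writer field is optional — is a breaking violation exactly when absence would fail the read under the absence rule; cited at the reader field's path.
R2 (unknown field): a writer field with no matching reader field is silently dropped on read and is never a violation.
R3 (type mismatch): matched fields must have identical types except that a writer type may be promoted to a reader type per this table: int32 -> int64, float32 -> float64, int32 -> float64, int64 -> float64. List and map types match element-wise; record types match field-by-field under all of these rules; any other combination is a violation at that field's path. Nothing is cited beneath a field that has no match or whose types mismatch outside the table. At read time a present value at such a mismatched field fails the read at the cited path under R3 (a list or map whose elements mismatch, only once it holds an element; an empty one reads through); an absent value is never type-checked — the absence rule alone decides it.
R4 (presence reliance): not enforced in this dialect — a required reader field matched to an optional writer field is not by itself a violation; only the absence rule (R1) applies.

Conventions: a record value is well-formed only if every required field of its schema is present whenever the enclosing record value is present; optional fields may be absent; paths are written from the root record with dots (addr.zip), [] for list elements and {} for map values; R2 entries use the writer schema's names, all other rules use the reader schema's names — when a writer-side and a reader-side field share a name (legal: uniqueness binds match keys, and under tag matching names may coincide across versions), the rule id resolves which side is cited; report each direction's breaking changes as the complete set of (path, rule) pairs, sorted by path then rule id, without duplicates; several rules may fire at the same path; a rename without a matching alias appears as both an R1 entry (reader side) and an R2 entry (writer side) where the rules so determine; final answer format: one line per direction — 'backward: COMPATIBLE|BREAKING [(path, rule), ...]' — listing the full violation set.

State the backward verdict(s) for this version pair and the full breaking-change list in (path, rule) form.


backward: BREAKING [(height, R3)]

arrows below run writer -> reader for Ticket
backward pass over Ticket, reader schema v2, writer schema v1:
  attrs <- attrs (map<string, float64> -> map<string, float64>, writer required)
  checksum <- checksum (bytes -> bytes, writer optional)
  retries: no writer-side match
  avatar: no writer-side match
  height <- height (float32 -> bytes, writer required)
  blob <- blob (bytes -> bytes, writer required)
  payload <- payload (bytes -> bytes, writer required)
  attempts <- attempts (int64 -> int64, writer required)
  seq <- seq (int64 -> int64, writer optional)
  violation R3 at height
  => 1 violation(s): backward is BREAKING for Ticket
ruling out the remaining Ticket differences:
  added field retries to record Ticket: optional int64, tag 17 (in v2 it sits immediately before height) -> fires no rule on Ticket, leaving the asked answer as it is
  added field avatar to record Ticket: required bytes, tag 26, default 0xFF (in v2 it sits immediately before height) -> fires no rule on Ticket, leaving the asked answer as it is
  field attrs in record Ticket: tag 2 changed to 1 -> fires no rule on Ticket, leaving the asked answer as it is


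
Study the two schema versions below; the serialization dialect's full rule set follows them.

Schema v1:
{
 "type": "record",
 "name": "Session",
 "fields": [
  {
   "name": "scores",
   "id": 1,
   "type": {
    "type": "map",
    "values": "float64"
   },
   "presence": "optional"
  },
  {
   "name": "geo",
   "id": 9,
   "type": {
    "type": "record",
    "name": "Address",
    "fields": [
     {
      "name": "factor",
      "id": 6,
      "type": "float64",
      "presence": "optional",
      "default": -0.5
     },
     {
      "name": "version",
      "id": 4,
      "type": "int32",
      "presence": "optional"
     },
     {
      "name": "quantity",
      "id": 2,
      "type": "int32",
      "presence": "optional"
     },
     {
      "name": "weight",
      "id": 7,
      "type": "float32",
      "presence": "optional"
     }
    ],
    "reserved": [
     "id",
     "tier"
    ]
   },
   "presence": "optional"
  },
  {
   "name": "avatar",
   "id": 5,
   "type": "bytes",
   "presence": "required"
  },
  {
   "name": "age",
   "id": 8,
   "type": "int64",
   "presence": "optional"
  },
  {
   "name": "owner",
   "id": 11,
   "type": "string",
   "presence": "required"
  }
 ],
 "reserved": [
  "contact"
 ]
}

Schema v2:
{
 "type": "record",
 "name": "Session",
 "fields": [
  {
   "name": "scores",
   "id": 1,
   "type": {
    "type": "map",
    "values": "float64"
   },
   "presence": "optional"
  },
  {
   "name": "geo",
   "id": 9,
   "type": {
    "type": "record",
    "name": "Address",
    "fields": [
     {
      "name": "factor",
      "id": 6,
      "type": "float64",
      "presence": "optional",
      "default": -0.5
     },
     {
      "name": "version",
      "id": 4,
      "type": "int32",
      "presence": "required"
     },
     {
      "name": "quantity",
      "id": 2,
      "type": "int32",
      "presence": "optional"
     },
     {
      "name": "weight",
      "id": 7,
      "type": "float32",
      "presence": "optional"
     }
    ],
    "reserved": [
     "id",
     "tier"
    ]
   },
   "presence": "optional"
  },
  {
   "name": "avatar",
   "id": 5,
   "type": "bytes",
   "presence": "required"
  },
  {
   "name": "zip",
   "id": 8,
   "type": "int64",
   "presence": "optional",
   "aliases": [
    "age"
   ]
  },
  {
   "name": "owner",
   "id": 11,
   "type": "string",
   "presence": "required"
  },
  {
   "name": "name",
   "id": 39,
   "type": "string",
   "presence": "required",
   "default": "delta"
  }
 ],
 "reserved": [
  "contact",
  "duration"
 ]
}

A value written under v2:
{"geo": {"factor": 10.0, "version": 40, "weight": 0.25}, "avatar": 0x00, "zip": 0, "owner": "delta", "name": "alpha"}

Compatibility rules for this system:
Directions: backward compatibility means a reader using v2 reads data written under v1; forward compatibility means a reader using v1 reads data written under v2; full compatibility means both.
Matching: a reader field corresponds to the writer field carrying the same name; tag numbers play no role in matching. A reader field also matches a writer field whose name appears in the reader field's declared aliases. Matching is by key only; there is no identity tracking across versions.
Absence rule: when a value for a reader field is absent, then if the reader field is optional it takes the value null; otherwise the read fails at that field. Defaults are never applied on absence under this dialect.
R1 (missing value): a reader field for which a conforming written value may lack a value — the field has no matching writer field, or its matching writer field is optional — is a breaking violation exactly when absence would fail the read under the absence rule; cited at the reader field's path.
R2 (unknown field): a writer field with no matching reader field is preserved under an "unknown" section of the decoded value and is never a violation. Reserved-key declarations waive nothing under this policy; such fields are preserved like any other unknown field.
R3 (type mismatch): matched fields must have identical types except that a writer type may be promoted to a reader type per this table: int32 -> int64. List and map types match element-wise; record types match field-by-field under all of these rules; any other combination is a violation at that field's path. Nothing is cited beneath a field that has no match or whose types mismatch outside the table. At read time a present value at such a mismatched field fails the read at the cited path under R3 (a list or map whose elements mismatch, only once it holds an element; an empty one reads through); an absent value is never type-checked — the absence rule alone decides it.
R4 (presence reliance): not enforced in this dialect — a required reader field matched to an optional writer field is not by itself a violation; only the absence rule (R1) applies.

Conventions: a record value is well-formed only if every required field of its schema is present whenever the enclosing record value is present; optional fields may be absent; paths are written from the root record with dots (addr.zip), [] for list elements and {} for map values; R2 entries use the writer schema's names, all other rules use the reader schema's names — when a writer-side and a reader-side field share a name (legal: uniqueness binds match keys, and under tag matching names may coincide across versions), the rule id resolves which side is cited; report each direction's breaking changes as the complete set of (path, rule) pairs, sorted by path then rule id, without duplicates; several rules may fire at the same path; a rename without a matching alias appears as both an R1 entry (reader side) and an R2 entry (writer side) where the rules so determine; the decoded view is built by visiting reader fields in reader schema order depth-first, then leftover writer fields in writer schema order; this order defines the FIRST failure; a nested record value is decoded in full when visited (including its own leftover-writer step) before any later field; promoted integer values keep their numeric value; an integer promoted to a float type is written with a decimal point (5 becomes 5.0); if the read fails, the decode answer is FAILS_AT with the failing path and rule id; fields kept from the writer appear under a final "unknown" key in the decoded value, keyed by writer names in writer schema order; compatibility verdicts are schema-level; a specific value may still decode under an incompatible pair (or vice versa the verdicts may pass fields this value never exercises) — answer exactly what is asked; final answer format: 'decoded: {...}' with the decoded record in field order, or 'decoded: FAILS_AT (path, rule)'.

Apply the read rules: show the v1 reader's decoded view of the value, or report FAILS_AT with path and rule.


decoded: {"scores": null, "geo": {"factor": 10.0, "version": 40, "quantity": null, "weight": 0.25}, "avatar": 0x00, "age": null, "owner": "delta", "unknown": {"zip": 0, "name": "alpha"}}

in Session below, arrows point writer -> reader
migrating the Session value to v1:
  scores := null (missing; optional => null)
  geo.factor := 10.0
  geo.version := 40
  geo.quantity := null (missing; optional => null)
  geo.weight := 0.25
  avatar := 0x00
  age := null (missing; optional => null)
  owner := "delta"
  writer zip: kept under "unknown"
  writer name: kept under "unknown"
  => decoded: {"scores": null, "geo": {"factor": 10.0, "version": 40, "quantity": null, "weight": 0.25}, "avatar": 0x00, "age": null, "owner": "delta", "unknown": {"zip": 0, "name": "alpha"}}
remaining Session differences; none change what is asked:
  field version in record Address: optional changed to required -> shifts the Session verdicts, not this decode


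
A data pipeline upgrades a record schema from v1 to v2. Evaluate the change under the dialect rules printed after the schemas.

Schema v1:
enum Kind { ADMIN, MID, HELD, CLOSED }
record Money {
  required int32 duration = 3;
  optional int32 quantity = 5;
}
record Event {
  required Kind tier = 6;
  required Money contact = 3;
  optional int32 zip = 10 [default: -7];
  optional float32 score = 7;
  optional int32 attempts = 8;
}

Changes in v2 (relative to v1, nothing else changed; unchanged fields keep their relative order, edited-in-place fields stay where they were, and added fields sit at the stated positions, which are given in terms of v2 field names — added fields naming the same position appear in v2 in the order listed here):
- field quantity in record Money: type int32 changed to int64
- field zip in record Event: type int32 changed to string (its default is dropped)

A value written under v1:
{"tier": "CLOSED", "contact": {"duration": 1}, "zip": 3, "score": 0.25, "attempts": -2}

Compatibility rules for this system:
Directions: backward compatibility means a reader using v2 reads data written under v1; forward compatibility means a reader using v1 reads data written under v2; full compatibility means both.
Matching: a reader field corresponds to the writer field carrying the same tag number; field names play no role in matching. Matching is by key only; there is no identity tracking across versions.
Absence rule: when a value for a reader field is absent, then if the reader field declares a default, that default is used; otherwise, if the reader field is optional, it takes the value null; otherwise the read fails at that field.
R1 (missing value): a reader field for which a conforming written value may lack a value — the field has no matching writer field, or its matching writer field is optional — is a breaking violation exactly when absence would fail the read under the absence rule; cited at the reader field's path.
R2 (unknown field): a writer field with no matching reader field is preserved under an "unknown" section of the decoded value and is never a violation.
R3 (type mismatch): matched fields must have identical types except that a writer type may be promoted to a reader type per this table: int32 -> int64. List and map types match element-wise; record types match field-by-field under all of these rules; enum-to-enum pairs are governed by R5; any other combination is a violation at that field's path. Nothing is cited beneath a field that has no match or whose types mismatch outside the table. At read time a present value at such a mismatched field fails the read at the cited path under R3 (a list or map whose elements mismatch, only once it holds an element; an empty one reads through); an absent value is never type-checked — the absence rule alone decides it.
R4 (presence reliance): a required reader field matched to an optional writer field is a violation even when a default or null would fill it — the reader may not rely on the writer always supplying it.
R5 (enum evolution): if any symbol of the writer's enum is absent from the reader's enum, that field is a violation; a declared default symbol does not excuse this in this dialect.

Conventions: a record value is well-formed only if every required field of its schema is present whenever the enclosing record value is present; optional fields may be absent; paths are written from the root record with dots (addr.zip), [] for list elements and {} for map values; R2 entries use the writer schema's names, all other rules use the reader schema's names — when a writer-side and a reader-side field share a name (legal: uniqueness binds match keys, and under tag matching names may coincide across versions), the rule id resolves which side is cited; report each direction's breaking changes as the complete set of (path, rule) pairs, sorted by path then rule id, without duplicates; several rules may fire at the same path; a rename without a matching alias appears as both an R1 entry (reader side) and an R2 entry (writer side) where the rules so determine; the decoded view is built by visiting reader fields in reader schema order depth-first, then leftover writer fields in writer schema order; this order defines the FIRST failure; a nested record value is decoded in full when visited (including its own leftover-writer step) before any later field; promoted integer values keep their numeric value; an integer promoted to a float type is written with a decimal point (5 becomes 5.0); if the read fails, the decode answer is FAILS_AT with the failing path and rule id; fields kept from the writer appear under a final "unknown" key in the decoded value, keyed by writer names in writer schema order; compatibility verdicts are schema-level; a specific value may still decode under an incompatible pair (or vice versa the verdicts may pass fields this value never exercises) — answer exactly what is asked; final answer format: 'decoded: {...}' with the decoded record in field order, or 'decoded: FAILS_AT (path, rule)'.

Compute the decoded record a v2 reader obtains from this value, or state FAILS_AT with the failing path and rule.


in Event below, arrows point writer -> reader
migrating the Event value to v2:
  tier := "CLOSED"
  contact.duration := 1
  contact.quantity := null (absent, optional -> null)
  read fails at zip under R3
  => FAILS_AT (zip, R3)
remaining Event differences; none change what is asked:
  field quantity in record Money: type int32 changed to int64 -> matters for Event compatibility verdicts, not for this value's decode

decoded: FAILS_AT (zip, R3)


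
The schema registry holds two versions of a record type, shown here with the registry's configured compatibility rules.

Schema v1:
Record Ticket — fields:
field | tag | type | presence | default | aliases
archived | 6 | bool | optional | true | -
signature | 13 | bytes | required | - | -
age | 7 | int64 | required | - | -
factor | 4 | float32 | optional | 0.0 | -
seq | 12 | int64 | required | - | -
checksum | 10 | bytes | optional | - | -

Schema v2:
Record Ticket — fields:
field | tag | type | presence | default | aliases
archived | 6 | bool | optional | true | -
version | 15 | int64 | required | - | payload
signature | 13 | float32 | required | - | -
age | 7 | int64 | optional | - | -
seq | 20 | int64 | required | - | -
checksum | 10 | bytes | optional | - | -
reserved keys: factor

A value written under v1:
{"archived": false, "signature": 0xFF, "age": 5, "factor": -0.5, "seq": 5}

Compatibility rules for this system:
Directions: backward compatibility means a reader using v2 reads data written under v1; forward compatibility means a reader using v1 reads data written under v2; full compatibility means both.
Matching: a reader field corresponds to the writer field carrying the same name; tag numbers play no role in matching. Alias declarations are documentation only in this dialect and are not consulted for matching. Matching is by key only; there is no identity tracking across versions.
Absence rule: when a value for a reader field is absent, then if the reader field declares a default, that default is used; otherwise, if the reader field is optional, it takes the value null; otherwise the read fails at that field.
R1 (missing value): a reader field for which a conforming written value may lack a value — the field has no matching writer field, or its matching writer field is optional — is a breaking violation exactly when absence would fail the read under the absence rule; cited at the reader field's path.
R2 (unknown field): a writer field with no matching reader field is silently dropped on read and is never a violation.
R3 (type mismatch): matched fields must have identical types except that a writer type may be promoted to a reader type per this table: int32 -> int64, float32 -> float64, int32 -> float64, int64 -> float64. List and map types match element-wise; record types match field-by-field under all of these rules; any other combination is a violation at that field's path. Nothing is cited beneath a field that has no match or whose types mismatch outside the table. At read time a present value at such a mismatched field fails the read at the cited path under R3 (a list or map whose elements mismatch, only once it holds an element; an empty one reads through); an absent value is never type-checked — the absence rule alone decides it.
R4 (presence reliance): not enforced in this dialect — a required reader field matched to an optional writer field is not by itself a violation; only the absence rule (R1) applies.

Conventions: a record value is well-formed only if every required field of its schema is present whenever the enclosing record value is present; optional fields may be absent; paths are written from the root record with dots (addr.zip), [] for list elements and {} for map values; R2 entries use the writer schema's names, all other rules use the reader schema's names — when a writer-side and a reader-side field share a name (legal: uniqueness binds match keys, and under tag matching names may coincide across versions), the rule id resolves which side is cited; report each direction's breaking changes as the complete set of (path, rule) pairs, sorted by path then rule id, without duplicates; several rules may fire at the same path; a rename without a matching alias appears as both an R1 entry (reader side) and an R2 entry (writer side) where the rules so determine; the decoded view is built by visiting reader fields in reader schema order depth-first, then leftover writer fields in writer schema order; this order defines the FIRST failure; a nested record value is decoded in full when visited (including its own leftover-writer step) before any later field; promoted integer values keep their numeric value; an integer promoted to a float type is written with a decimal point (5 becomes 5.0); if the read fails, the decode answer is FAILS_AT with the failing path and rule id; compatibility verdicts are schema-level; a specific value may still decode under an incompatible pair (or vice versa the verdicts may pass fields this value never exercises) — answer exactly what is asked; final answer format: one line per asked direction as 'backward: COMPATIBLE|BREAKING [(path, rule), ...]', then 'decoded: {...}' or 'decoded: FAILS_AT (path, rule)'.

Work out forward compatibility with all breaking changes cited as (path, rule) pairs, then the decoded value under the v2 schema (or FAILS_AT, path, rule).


the writer's type comes first in each Ticket pair
forward on Ticket — v1 reading data written by v2:
  archived: paired with writer archived (bool -> bool; writer optional)
  signature: paired with writer signature (float32 -> bytes; writer required)
  age: paired with writer age (int64 -> int64; writer optional)
  factor has no writer counterpart
  seq: paired with writer seq (int64 -> int64; writer required)
  checksum: paired with writer checksum (bytes -> bytes; writer optional)
  version (writer side), unknown to reader
  breaking: (age, R1)
  breaking: (signature, R3)
  => forward: BREAKING (2)
decode (reader v2):
  archived := false
  read fails at version under R1 (no fill)
  => FAILS_AT (version, R1)
the rest of the Ticket diff is inert for this question:
  field seq in record Ticket: tag 12 changed to 20 -> fires no rule on Ticket, leaving the asked answer as it is
  removed field factor from record Ticket (its key "factor" joins the reserved list) -> fires no rule on Ticket, leaving the asked answer as it is

forward: BREAKING [(age, R1), (signature, R3)]; decoded: FAILS_AT (version, R1)


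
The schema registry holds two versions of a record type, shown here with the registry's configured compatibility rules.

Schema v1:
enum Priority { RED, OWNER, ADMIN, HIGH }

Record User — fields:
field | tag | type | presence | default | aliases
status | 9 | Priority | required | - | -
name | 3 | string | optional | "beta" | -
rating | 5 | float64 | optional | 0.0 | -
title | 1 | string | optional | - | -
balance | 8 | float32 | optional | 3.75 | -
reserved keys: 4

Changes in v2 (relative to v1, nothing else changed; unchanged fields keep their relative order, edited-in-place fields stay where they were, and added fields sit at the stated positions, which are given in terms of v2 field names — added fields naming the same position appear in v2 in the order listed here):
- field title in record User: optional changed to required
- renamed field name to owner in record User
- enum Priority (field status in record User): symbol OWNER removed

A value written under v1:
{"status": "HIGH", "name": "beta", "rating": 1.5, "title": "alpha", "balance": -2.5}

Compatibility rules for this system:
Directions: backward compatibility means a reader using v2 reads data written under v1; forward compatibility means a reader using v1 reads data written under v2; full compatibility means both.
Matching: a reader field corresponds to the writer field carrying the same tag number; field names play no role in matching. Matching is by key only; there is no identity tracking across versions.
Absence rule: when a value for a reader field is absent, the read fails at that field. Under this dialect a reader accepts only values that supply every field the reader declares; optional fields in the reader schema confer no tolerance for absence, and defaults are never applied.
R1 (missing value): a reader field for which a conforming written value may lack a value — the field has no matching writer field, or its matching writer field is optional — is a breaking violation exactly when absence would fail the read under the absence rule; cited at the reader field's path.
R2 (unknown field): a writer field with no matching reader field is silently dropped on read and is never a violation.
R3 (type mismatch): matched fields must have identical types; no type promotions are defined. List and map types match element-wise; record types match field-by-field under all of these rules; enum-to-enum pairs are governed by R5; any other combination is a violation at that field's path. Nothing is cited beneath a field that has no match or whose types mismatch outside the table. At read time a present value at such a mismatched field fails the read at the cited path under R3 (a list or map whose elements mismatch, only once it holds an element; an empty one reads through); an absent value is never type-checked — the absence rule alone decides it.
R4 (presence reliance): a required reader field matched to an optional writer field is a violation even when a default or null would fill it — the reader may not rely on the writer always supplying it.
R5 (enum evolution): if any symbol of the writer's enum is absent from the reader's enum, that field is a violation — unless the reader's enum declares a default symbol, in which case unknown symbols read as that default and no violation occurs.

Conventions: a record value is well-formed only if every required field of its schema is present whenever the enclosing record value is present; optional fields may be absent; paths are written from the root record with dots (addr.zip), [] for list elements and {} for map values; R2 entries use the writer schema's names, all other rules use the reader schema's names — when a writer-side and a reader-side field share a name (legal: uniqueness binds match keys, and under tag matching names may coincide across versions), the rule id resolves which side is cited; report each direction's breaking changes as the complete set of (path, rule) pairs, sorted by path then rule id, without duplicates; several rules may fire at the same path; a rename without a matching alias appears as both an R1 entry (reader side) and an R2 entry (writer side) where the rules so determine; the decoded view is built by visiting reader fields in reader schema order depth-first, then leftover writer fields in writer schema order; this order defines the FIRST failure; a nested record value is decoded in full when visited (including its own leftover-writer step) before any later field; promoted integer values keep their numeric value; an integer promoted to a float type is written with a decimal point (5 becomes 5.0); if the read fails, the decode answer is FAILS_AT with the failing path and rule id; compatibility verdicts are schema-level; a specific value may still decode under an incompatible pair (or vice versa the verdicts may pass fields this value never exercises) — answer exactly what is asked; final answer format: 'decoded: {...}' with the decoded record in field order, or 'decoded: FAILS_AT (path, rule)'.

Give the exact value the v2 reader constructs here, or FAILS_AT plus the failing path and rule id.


decoded: {"status": "HIGH", "owner": "beta", "rating": 1.5, "title": "alpha", "balance": -2.5}

each type pair in User: writer, then reader
decoding the User value with the v2 reader:
  status := "HIGH"
  owner := "beta" (from writer name)
  rating := 1.5
  title := "alpha"
  balance := -2.5
  => decoded: {"status": "HIGH", "owner": "beta", "rating": 1.5, "title": "alpha", "balance": -2.5}
remaining User differences; none change what is asked:
  field title in record User: optional changed to required -> shifts the User verdicts, not this decode
  enum Priority (field status in record User): symbol OWNER removed -> shifts the User verdicts, not this decode


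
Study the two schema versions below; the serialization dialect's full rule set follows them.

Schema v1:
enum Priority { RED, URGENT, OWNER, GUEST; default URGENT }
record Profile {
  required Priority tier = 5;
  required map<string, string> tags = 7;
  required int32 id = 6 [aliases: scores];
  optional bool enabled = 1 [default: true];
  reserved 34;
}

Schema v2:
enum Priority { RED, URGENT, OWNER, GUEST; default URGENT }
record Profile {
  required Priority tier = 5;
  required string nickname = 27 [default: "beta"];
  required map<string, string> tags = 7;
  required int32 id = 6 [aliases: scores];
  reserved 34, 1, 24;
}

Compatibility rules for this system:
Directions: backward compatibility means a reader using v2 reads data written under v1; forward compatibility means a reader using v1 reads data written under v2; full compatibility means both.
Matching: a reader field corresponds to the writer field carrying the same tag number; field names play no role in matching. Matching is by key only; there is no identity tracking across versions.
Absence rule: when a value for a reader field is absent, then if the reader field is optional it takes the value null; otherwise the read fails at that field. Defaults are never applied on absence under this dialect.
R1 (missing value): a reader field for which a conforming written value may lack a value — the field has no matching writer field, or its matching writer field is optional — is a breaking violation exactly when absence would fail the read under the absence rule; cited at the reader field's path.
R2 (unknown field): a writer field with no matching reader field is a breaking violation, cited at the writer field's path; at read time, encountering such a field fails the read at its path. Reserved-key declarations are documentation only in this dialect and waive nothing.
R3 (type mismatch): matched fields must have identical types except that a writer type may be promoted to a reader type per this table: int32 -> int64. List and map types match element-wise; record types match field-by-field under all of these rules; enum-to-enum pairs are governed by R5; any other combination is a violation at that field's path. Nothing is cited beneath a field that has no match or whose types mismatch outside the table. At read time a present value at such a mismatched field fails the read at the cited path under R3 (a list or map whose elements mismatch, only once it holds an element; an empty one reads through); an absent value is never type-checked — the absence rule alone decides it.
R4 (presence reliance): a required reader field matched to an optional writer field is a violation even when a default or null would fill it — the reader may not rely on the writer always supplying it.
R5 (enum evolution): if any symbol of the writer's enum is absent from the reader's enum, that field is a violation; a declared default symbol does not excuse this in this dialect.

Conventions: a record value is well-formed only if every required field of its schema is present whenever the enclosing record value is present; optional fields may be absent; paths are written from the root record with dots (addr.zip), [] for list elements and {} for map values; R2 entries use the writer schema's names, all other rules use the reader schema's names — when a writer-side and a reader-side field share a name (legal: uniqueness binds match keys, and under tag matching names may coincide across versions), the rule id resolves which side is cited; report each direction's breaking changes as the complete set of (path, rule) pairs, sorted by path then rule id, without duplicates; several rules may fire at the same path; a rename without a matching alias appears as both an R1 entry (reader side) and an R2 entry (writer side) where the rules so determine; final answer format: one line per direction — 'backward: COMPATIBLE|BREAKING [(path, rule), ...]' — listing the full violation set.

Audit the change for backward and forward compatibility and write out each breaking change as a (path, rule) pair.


backward: BREAKING [(enabled, R2), (nickname, R1)]; forward: BREAKING [(nickname, R2)]

arrows below run writer -> reader for Profile
backward for Profile (reader v2, writer v1):
  tier <- tier (Priority -> Priority, writer required)
  nickname: no writer match
  tags <- tags (map<string, string> -> map<string, string>, writer required)
  id <- id (int32 -> int32, writer required)
  writer enabled: unknown to reader
  violation R2 at enabled
  violation R1 at nickname
  backward on Profile therefore BREAKING (2)
forward for Profile (reader v1, writer v2):
  tier <- tier (Priority -> Priority, writer required)
  tags <- tags (map<string, string> -> map<string, string>, writer required)
  id <- id (int32 -> int32, writer required)
  enabled: no writer match
  writer nickname: unknown to reader
  violation R2 at nickname
  forward on Profile therefore BREAKING (1)


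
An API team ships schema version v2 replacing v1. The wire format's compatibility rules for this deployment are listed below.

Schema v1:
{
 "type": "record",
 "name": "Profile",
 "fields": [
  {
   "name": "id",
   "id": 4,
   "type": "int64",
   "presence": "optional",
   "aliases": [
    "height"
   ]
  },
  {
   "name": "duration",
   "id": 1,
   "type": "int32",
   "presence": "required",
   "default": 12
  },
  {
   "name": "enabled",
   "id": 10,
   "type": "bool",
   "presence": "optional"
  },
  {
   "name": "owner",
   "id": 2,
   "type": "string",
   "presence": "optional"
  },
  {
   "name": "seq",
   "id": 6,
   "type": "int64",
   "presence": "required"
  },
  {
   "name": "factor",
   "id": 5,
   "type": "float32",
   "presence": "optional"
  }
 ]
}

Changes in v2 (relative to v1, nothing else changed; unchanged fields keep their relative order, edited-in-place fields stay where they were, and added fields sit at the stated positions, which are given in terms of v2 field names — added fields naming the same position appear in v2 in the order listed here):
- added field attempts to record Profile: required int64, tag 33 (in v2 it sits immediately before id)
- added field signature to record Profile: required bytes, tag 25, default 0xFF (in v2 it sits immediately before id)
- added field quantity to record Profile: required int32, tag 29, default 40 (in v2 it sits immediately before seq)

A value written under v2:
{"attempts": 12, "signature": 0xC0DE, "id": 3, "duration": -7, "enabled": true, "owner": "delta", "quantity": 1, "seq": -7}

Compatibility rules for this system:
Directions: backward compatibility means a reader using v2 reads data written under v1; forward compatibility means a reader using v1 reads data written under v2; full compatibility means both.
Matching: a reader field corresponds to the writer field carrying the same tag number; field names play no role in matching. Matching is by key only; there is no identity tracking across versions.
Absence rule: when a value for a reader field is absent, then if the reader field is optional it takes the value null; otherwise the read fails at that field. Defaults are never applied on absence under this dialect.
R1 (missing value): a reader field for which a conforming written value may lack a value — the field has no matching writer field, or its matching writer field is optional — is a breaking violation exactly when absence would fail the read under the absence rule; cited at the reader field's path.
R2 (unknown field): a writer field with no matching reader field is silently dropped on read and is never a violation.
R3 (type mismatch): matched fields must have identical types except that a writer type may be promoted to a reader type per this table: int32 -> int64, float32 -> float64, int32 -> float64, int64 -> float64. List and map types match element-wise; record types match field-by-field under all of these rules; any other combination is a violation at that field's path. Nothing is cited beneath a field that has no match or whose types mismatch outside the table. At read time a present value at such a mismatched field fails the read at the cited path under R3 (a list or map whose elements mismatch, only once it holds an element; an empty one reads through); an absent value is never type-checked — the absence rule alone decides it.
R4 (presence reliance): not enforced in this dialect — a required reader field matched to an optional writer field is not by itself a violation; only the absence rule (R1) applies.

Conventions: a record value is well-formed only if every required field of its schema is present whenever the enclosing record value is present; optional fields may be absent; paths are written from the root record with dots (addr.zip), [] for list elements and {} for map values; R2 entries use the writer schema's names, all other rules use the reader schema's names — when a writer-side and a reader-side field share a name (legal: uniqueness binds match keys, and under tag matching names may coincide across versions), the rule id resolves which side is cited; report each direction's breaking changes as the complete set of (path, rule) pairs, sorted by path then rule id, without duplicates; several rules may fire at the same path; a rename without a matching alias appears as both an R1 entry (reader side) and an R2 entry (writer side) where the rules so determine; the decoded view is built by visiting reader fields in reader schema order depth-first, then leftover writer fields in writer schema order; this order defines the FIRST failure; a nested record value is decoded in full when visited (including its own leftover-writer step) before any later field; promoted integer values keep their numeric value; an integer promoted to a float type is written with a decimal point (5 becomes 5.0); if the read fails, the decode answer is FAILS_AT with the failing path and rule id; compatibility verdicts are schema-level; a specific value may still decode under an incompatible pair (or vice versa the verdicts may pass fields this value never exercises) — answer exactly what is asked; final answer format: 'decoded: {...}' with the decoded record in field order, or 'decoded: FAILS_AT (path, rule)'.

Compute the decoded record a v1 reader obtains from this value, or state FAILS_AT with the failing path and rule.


arrows below run writer -> reader for Profile
decode walk for Profile under reader schema v1:
  id := 3
  duration := -7
  enabled := true
  owner := "delta"
  seq := -7
  factor := null (absent, optional -> null)
  writer attempts: unknown -> dropped
  writer signature: unknown -> dropped
  writer quantity: unknown -> dropped
  => decoded: {"id": 3, "duration": -7, "enabled": true, "owner": "delta", "seq": -7, "factor": null}
the other Profile changes do not affect what is asked:
  added field signature to record Profile: required bytes, tag 25, default 0xFF (in v2 it sits immediately before id) -> changes Profile's schema-level verdicts only — the decode of this value is the same
  added field attempts to record Profile: required int64, tag 33 (in v2 it sits immediately before id) -> changes Profile's schema-level verdicts only — the decode of this value is the same
  added field quantity to record Profile: required int32, tag 29, default 40 (in v2 it sits immediately before seq) -> changes Profile's schema-level verdicts only — the decode of this value is the same

decoded: {"id": 3, "duration": -7, "enabled": true, "owner": "delta", "seq": -7, "factor": null}
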